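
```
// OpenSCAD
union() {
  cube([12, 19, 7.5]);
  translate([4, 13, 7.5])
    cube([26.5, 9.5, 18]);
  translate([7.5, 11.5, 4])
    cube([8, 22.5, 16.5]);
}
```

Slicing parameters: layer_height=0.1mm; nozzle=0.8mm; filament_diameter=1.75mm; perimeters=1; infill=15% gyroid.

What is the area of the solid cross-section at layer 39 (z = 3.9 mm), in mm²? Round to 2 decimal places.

At z = 3.9 mm: the cube (footprint 12×19) is included at this height (area 228.00 mm²); the cube at (4, 13) is not intersected at this z (z outside [7.5, 25.5]); the cube at (7.5, 11.5) is not intersected at this z (z outside [4, 20.5]); Combining (union): only the 12×19 cube is present, so the union is just that shape — area = 228.00 mm². Overall, the cross-section is a single solid region. Net area = 228.00 mm².

228.00 mm²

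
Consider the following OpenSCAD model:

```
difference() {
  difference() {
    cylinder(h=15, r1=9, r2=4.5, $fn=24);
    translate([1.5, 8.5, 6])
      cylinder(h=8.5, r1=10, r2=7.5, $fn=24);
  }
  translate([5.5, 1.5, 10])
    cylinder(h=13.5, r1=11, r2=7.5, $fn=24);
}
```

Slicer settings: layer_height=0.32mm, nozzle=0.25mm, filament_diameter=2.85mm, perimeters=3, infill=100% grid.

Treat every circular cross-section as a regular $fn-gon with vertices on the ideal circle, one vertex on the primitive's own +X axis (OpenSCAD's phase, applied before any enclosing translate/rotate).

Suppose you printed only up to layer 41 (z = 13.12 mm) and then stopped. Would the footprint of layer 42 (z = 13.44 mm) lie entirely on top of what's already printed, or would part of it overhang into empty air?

Compare the two slices. At z = 13.12: the cone (r1=9→r2=4.5) has section circumradius 5.064 here — a regular 24-gon (area = (24/2)·5.064²·sin(360°/24) = 79.65 mm²); the cone at (1.5, 8.5) (r1=10→r2=7.5) has section circumradius 7.906 here — a regular 24-gon (area = (24/2)·7.906²·sin(360°/24) = 194.12 mm²); Subtracting the remaining from the first: starting from the cone (79.65 mm²), the cone at (1.5, 8.5) partially overlaps it — only the 27.17 mm² overlap (of its 194.12 mm²) is removed, clipping the outline — area = 52.48 mm²; the cone at (5.5, 1.5): at t=0.231 of its height the radius interpolates to r₁+(r₂−r₁)t = 10.191, giving a regular 24-gon of that circumradius (area = (24/2)·10.191²·sin(360°/24) = 322.57 mm²); After the difference (first − rest): starting from that combined region (52.48 mm²), the cone at (5.5, 1.5) partially overlaps it — only the 49.88 mm² overlap (of its 322.57 mm²) is removed, clipping the outline — area = 2.60 mm². At z = 13.44: the cone: at t=0.896 of its height the radius interpolates to r₁+(r₂−r₁)t = 4.968, giving a regular 24-gon of that circumradius (area = (24/2)·4.968²·sin(360°/24) = 76.66 mm²); the cone at (1.5, 8.5): at t=0.875 of its height the radius interpolates to r₁+(r₂−r₁)t = 7.812, giving a regular 24-gon of that circumradius (area = (24/2)·7.812²·sin(360°/24) = 189.53 mm²); After the difference (first − rest): starting from the cone (76.66 mm²), the cone at (1.5, 8.5) partially overlaps it — only the 25.22 mm² overlap (of its 189.53 mm²) is removed, clipping the outline — area = 51.43 mm²; the cone at (5.5, 1.5) contributes a regular 24-gon of circumradius 10.108 (interpolated between r1=11 and r2=7.5 at t=0.255) (area = (24/2)·10.108²·sin(360°/24) = 317.34 mm²); Taking the first minus the rest: starting from the result so far (51.43 mm²), the cone at (5.5, 1.5) partially overlaps it — only the 48.95 mm² overlap (of its 317.34 mm²) is removed, clipping the outline — area = 2.48 mm². Checking containment: the cross-section at z = 13.44 is a subset of the cross-section at z = 13.12.

entirely on top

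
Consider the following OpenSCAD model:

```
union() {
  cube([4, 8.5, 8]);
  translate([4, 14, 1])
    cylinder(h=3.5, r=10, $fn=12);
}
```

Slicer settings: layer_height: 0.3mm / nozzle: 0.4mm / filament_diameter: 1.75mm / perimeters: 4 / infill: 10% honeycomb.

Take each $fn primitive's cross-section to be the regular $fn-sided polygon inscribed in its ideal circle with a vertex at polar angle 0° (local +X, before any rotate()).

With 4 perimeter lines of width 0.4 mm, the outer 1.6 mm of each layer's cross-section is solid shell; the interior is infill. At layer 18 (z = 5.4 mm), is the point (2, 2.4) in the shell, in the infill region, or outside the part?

At z = 5.4 mm: the cube is present — its section is the full 4×8.5 rectangle; the cylinder at (4, 14) does not reach this height (z outside [1, 4.5]); Combining (union): only the 4×8.5 cube is present, so the union is just that shape — 1 connected region. Overall, the cross-section is a single solid region. The nearest boundary edge runs (4.00, 0.00)→(4.00, 8.50); distance from the point to it = 2.00 mm. The point is inside the cross-section and 2.00 mm from the nearest boundary — more than the 1.6 mm shell width (4 × 0.4), so it's in the infill interior.

infill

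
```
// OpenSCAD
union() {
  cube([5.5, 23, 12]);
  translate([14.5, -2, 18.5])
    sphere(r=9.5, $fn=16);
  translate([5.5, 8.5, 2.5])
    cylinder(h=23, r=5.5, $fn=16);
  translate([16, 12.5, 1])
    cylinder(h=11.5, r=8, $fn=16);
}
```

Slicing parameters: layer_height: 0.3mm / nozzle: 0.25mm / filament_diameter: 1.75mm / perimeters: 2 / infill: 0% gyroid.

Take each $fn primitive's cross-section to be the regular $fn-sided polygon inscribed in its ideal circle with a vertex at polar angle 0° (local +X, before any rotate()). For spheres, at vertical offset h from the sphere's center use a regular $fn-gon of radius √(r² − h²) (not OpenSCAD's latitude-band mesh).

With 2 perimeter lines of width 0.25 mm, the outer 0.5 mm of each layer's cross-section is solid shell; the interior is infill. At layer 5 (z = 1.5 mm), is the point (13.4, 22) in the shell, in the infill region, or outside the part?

outside

At z = 1.5 mm: the 5.5×23 cube contributes its full rectangle; the sphere at (14.5, -2) is absent (|z−center|=17.000 > r=9.5); the cylinder at (5.5, 8.5) is absent (z outside [2.5, 25.5]); the r=8 cylinder at (16, 12.5) gives a regular 16-gon of circumradius 8 (constant along its height); Combining (union): the 2 present regions are separate (no shared area or edge), so areas and boundary lengths simply add and each stays a separate island — 2 connected regions. Overall, the cross-section has 2 separate islands. The nearest boundary edge runs (12.94, 19.89)→(16.00, 20.50); distance from the point to it = 1.98 mm. The point is not inside any of the regions above, so it lies outside the cross-section (1.98 mm from the nearest boundary).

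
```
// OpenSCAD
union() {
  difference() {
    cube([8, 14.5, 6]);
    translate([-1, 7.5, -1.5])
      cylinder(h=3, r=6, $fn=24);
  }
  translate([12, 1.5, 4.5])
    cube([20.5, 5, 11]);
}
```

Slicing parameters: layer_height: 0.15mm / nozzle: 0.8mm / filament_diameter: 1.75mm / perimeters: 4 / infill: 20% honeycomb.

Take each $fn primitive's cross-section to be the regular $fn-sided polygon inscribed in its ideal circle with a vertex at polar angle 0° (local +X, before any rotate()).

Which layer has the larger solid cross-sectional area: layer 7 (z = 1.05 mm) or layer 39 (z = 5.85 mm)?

Layer 7 (z = 1.05): the cube is present — its section is the full 8×14.5 rectangle (area 116.00 mm²); the cylinder at (-1, 7.5): section is a regular 24-gon, circumradius r=6 (area = (24/2)·6.000²·sin(360°/24) = 111.81 mm²); Taking the first minus the rest: starting from the 8×14.5 cube (116.00 mm²), the r=6 cylinder at (-1, 7.5) partially overlaps it — only the 44.04 mm² overlap (of its 111.81 mm²) is removed, clipping the outline — area = 71.96 mm²; the cube at (12, 1.5) is absent (z outside [4.5, 15.5]); Merging all regions: only the result so far is present, so the union is just that shape — area = 71.96 mm². So its area = 71.96 mm². Layer 39 (z = 5.85): the cube is present — its section is the full 8×14.5 rectangle (area 116.00 mm²); the cylinder at (-1, 7.5) is not intersected at this z (z outside [-1.5, 1.5]); Taking the first minus the rest: none of the subtracted shapes is present at this height, so the 8×14.5 cube is unchanged — area = 116.00 mm²; the cube at (12, 1.5) (footprint 20.5×5) is included at this height (area 102.50 mm²); Combining (union): the 2 present regions are separate (no shared area or edge), so areas and boundary lengths simply add and each stays a separate island — area = 218.50 mm². So its area = 218.50 mm². Layer 39 is larger (218.50 vs 71.96 mm²).

layer 39 (z = 5.85 mm)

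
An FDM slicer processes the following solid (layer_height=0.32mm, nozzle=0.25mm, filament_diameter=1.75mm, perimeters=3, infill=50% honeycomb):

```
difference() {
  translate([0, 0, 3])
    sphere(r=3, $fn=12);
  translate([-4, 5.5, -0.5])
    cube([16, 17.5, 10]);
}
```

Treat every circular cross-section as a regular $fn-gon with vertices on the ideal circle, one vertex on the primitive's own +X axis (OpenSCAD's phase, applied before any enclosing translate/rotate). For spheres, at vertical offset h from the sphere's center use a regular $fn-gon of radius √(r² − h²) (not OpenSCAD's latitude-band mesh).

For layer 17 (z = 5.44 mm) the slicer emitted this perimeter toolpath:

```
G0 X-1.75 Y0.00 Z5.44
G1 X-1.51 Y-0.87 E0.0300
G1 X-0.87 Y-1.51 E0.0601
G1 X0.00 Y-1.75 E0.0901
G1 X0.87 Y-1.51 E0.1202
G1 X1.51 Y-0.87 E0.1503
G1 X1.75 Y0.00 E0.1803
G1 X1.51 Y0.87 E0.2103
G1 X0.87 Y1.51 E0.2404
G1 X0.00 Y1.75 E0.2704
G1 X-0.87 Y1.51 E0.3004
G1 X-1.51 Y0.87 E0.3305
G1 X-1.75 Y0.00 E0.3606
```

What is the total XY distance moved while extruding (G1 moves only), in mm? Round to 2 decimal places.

10.84 mm

Sum the Euclidean lengths of each G1 segment: total = 10.84 mm.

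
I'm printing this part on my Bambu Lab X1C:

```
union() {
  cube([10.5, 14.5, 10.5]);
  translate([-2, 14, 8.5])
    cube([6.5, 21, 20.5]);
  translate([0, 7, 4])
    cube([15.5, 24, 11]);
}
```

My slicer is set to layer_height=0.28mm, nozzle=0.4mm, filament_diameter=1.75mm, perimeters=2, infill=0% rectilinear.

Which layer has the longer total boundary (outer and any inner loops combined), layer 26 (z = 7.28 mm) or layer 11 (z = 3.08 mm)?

Layer 26 (z = 7.28): the cube (footprint 10.5×14.5) is included at this height (perimeter 50.00 mm); the cube at (-2, 14) is absent (z outside [8.5, 29]); the 15.5×24 cube at (0, 7) contributes its full rectangle (perimeter 79.00 mm); Combining (union): the regions partially overlap (shared area 78.75 mm²), so the edge portions inside another operand are dropped and the merged outline is re-measured after clipping — boundary = 93.00 mm. So its perimeter = 93.00 mm. Layer 11 (z = 3.08): the cube is present — its section is the full 10.5×14.5 rectangle (perimeter 50.00 mm); the cube at (-2, 14) is not intersected at this z (z outside [8.5, 29]); the cube at (0, 7) is absent (z outside [4, 15]); Combining (union): only the 10.5×14.5 cube is present, so the union is just that shape — boundary = 50.00 mm. So its perimeter = 50.00 mm. Layer 26 is larger (93.00 vs 50.00 mm).

layer 26 (z = 7.28 mm)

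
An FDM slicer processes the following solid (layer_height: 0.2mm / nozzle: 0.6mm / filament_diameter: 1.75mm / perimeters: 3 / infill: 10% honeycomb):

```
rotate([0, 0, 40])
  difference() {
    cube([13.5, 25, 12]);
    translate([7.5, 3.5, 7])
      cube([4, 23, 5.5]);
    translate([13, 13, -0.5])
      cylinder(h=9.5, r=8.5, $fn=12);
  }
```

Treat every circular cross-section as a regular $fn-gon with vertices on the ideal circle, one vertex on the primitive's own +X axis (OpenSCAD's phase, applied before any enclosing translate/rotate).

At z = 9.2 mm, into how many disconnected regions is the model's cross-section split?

1

At z = 9.2 mm: the cube is present — its section is the full 13.5×25 rectangle; the cube at (7.5, 3.5) (footprint 4×23) is included at this height; the cylinder at (13, 13) is absent (z outside [-0.5, 9]); Taking the first minus the rest: starting from the 13.5×25 cube, the 4×23 cube at (7.5, 3.5) partially overlaps it — only the 86.00 mm² overlap (of its 92.00 mm²) is removed, clipping the outline — 1 connected region; (rotated 40° about Z; rotation is an isometry so areas/perimeters/island counts are preserved). The result has 1 disconnected region.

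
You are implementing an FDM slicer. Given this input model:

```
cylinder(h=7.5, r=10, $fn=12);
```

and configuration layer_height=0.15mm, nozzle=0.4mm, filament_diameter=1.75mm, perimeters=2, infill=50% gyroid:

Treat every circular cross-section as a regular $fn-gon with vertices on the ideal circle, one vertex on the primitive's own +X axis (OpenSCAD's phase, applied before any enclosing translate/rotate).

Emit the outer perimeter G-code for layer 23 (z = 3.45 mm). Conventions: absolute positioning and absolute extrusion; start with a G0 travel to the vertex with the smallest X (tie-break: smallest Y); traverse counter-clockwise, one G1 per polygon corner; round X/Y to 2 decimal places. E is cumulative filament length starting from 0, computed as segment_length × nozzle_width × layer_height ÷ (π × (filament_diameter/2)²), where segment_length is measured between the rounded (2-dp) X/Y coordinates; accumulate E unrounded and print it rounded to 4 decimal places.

G0 X-10.00 Y0.00 Z3.45
G1 X-8.66 Y-5.00 E0.1291
G1 X-5.00 Y-8.66 E0.2582
G1 X0.00 Y-10.00 E0.3874
G1 X5.00 Y-8.66 E0.5165
G1 X8.66 Y-5.00 E0.6456
G1 X10.00 Y0.00 E0.7747
G1 X8.66 Y5.00 E0.9039
G1 X5.00 Y8.66 E1.0330
G1 X0.00 Y10.00 E1.1621
G1 X-5.00 Y8.66 E1.2912
G1 X-8.66 Y5.00 E1.4204
G1 X-10.00 Y0.00 E1.5495

At z = 3.45 mm: the r=10 cylinder contributes a regular 12-gon of circumradius 10. The outline is a single polygon with 12 vertices. Extrusion per mm of travel: 0.4 × 0.15 / (π × 0.875²) = 0.024945. Accumulating E over each segment gives final E = 1.5495.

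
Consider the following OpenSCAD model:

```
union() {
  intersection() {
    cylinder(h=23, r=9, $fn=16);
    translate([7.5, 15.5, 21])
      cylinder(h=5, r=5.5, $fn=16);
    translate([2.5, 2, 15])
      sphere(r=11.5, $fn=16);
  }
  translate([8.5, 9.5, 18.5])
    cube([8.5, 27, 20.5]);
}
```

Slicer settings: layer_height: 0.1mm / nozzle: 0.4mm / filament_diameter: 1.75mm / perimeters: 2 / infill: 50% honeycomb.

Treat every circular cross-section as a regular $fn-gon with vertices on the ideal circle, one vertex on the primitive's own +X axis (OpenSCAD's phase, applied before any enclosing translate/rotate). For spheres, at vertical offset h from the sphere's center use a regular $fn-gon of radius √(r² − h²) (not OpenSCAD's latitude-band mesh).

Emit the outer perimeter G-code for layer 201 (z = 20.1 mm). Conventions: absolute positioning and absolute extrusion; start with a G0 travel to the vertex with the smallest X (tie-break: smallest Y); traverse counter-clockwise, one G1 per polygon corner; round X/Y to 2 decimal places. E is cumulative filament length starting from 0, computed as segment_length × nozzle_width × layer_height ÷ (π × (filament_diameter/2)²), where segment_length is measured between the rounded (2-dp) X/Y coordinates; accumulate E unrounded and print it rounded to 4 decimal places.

At z = 20.1 mm: the cylinder: section is a regular 16-gon, circumradius r=9; the cylinder at (7.5, 15.5) is absent (z outside [21, 26]); the sphere at (2.5, 2): section is a regular 16-gon, circumradius = √(r²−h²) = √(11.5²−5.1²) = 10.307; Taking the intersection: at least one operand is absent at this height, so nothing remains; the 8.5×27 cube at (8.5, 9.5) contributes its full rectangle; Merging all regions: only the 8.5×27 cube at (8.5, 9.5) is present, so the union is just that shape — 1 connected region. The outline is a single polygon with 4 vertices. Extrusion per mm of travel: 0.4 × 0.1 / (π × 0.875²) = 0.016630. Accumulating E over each segment gives final E = 1.1807.

G0 X8.50 Y9.50 Z20.10
G1 X17.00 Y9.50 E0.1414
G1 X17.00 Y36.50 E0.5904
G1 X8.50 Y36.50 E0.7317
G1 X8.50 Y9.50 E1.1807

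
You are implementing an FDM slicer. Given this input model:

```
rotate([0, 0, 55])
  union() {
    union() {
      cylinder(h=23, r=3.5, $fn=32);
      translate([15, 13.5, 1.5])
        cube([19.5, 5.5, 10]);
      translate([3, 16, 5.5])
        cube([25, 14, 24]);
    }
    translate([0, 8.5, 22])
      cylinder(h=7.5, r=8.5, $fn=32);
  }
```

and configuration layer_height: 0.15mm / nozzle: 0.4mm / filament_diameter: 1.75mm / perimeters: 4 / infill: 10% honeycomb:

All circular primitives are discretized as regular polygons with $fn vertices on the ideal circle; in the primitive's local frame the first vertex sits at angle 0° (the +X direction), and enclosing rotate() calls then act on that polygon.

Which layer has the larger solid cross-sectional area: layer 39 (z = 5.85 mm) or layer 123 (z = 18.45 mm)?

layer 39 (z = 5.85 mm)

Layer 39 (z = 5.85): the r=3.5 cylinder contributes a regular 32-gon of circumradius 3.5 (area = (32/2)·3.500²·sin(360°/32) = 38.24 mm²); the 19.5×5.5 cube at (15, 13.5) contributes its full rectangle (area 107.25 mm²); the cube at (3, 16) (footprint 25×14) is included at this height (area 350.00 mm²); Taking the union: the regions partially overlap — summed areas 495.49 mm² minus the doubly-counted overlap 39.00 mm² gives 456.49 mm² — area = 456.49 mm²; the cylinder at (0, 8.5) does not reach this height (z outside [22, 29.5]); Combining (union): only that combined region is present, so the union is just that shape — area = 456.49 mm²; (rotated 55° about Z; rotation is an isometry so areas/perimeters/island counts are preserved). So its area = 456.49 mm². Layer 123 (z = 18.45): the r=3.5 cylinder contributes a regular 32-gon of circumradius 3.5 (area = (32/2)·3.500²·sin(360°/32) = 38.24 mm²); the cube at (15, 13.5) is absent (z outside [1.5, 11.5]); the cube at (3, 16) is present — its section is the full 25×14 rectangle (area 350.00 mm²); Merging all regions: the 2 present regions are separate (no shared area or edge), so areas and boundary lengths simply add and each stays a separate island — area = 388.24 mm²; the cylinder at (0, 8.5) is absent (z outside [22, 29.5]); Taking the union: only that combined region is present, so the union is just that shape — area = 388.24 mm²; (rotated 55° about Z; rotation is an isometry so areas/perimeters/island counts are preserved). So its area = 388.24 mm². Layer 39 is larger (456.49 vs 388.24 mm²).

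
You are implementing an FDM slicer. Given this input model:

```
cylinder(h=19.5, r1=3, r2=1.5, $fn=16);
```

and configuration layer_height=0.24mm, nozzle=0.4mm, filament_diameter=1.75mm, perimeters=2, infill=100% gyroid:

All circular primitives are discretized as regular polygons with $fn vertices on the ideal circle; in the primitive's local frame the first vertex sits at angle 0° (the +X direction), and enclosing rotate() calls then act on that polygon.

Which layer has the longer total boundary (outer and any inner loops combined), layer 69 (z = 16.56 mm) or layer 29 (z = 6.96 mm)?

Layer 69 (z = 16.56): the cone: at t=0.849 of its height the radius interpolates to r₁+(r₂−r₁)t = 1.726, giving a regular 16-gon of that circumradius (perimeter = 2·16·1.726·sin(180°/16) = 10.78 mm). So its perimeter = 10.78 mm. Layer 29 (z = 6.96): the cone: at t=0.357 of its height the radius interpolates to r₁+(r₂−r₁)t = 2.465, giving a regular 16-gon of that circumradius (perimeter = 2·16·2.465·sin(180°/16) = 15.39 mm). So its perimeter = 15.39 mm. Layer 29 is larger (15.39 vs 10.78 mm).

layer 29 (z = 6.96 mm)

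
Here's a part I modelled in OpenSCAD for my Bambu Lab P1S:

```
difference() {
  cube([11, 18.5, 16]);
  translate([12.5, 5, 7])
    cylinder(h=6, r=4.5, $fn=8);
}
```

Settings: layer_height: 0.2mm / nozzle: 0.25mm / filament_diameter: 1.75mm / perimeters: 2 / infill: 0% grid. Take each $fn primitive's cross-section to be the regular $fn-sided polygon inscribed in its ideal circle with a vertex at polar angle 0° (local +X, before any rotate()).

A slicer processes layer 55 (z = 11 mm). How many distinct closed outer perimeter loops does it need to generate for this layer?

At z = 11 mm: the cube is present — its section is the full 11×18.5 rectangle; the r=4.5 cylinder at (12.5, 5) gives a regular 8-gon of circumradius 4.5 (constant along its height); Taking the first minus the rest: starting from the 11×18.5 cube, the r=4.5 cylinder at (12.5, 5) partially overlaps it — only the 16.07 mm² overlap (of its 57.28 mm²) is removed, clipping the outline — 1 connected region. The result has 1 disconnected region.

1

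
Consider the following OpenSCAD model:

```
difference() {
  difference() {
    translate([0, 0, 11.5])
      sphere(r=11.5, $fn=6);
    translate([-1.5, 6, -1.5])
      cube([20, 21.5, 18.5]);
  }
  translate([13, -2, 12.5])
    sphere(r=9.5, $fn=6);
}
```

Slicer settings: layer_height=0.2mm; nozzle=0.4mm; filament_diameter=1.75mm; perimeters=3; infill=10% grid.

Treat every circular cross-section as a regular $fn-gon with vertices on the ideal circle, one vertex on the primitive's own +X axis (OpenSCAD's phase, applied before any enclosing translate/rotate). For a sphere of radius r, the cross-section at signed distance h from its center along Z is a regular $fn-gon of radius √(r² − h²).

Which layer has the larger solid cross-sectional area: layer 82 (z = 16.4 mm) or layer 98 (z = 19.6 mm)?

layer 82 (z = 16.4 mm)

Layer 82 (z = 16.4): the r=11.5 sphere slices to a regular 6-gon of circumradius 10.404 (√(r²−h²) with h=4.9 from center) (area = (6/2)·10.404²·sin(360°/6) = 281.22 mm²); the cube at (-1.5, 6) is present — its section is the full 20×21.5 rectangle (area 430.00 mm²); Subtracting the remaining from the first: starting from the r=11.5 sphere (281.22 mm²), the 20×21.5 cube at (-1.5, 6) partially overlaps it — only the 22.79 mm² overlap (of its 430.00 mm²) is removed, clipping the outline — area = 258.43 mm²; the sphere at (13, -2): section is a regular 6-gon, circumradius = √(r²−h²) = √(9.5²−3.9²) = 8.663 (area = (6/2)·8.663²·sin(360°/6) = 194.96 mm²); Subtracting the remaining from the first: starting from that combined region (258.43 mm²), the r=9.5 sphere at (13, -2) partially overlaps it — only the 30.72 mm² overlap (of its 194.96 mm²) is removed, clipping the outline — area = 227.71 mm². So its area = 227.71 mm². Layer 98 (z = 19.6): the r=11.5 sphere contributes a regular 6-gon of circumradius √(11.5²−8.1²) = 8.163 (area = (6/2)·8.163²·sin(360°/6) = 173.14 mm²); the cube at (-1.5, 6) is not intersected at this z (z outside [-1.5, 17]); Subtracting the remaining from the first: none of the subtracted shapes is present at this height, so the r=11.5 sphere is unchanged — area = 173.14 mm²; the sphere at (13, -2): section is a regular 6-gon, circumradius = √(r²−h²) = √(9.5²−7.1²) = 6.312 (area = (6/2)·6.312²·sin(360°/6) = 103.51 mm²); After the difference (first − rest): starting from the result so far (173.14 mm²), the r=9.5 sphere at (13, -2) partially overlaps it — only the 0.73 mm² overlap (of its 103.51 mm²) is removed, clipping the outline — area = 172.41 mm². So its area = 172.41 mm². Layer 82 is larger (227.71 vs 172.41 mm²).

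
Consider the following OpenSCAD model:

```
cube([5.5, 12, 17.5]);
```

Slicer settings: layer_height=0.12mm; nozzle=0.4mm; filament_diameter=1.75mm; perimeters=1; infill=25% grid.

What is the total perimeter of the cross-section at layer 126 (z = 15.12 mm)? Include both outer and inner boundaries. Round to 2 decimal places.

35.00 mm

At z = 15.12 mm: the 5.5×12 cube contributes its full rectangle (perimeter 35.00 mm). Overall, the cross-section is a single solid region. Total boundary length (outer) = 35.00 mm.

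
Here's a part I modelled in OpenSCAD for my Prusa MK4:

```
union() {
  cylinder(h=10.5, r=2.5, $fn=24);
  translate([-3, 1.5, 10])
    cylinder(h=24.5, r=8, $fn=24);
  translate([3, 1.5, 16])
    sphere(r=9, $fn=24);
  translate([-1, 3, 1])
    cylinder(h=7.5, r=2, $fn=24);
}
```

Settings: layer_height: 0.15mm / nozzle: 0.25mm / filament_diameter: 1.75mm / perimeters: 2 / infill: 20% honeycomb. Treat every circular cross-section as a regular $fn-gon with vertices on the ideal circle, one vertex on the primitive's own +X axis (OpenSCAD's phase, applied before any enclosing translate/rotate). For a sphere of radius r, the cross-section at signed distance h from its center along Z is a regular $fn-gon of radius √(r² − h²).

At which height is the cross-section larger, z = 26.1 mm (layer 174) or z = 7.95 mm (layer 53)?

layer 174 (z = 26.1 mm)

Layer 174 (z = 26.1): the cylinder is absent (z outside [0, 10.5]); the r=8 cylinder at (-3, 1.5) contributes a regular 24-gon of circumradius 8 (area = (24/2)·8.000²·sin(360°/24) = 198.77 mm²); the sphere at (3, 1.5) does not reach this height (|z−center|=10.100 > r=9); the cylinder at (-1, 3) is not intersected at this z (z outside [1, 8.5]); Taking the union: only the r=8 cylinder at (-3, 1.5) is present, so the union is just that shape — area = 198.77 mm². So its area = 198.77 mm². Layer 53 (z = 7.95): the cylinder: section is a regular 24-gon, circumradius r=2.5 (area = (24/2)·2.500²·sin(360°/24) = 19.41 mm²); the cylinder at (-3, 1.5) is absent (z outside [10, 34.5]); the r=9 sphere at (3, 1.5) contributes a regular 24-gon of circumradius √(9²−8.05²) = 4.025 (area = (24/2)·4.025²·sin(360°/24) = 50.31 mm²); the r=2 cylinder at (-1, 3) contributes a regular 24-gon of circumradius 2 (area = (24/2)·2.000²·sin(360°/24) = 12.42 mm²); Merging all regions: the regions partially overlap — summed areas 82.14 mm² minus the doubly-counted overlap 16.98 mm² gives 65.17 mm² — area = 65.17 mm². So its area = 65.17 mm². Layer 174 is larger (198.77 vs 65.17 mm²).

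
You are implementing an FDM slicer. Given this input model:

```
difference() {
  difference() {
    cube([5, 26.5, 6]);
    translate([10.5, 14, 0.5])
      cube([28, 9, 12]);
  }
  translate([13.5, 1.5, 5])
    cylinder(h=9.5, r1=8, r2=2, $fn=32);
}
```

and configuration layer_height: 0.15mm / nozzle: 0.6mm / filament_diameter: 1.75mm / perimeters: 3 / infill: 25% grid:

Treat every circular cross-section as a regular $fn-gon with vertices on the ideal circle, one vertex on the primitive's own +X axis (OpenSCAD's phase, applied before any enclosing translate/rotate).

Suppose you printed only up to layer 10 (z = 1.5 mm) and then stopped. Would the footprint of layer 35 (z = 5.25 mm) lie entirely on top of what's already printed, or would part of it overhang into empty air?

entirely on top

Compare the two slices. At z = 1.5: the 5×26.5 cube contributes its full rectangle (area 132.50 mm²); the 28×9 cube at (10.5, 14) contributes its full rectangle (area 252.00 mm²); After the difference (first − rest): starting from the 5×26.5 cube (132.50 mm²), the 28×9 cube at (10.5, 14) misses the remaining region (no effect) — area = 132.50 mm²; the cone at (13.5, 1.5) does not reach this height (z outside [5, 14.5]); Taking the first minus the rest: none of the subtracted shapes is present at this height, so that combined region is unchanged — area = 132.50 mm². At z = 5.25: the 5×26.5 cube contributes its full rectangle (area 132.50 mm²); the cube at (10.5, 14) is present — its section is the full 28×9 rectangle (area 252.00 mm²); After the difference (first − rest): starting from the 5×26.5 cube (132.50 mm²), the 28×9 cube at (10.5, 14) misses the remaining region (no effect) — area = 132.50 mm²; the cone at (13.5, 1.5) contributes a regular 32-gon of circumradius 7.842 (interpolated between r1=8 and r2=2 at t=0.026) (area = (32/2)·7.842²·sin(360°/32) = 191.96 mm²); Subtracting the remaining from the first: starting from the result so far (132.50 mm²), the cone at (13.5, 1.5) misses the remaining region (no effect) — area = 132.50 mm². Checking containment: the cross-section at z = 5.25 is a subset of the cross-section at z = 1.5.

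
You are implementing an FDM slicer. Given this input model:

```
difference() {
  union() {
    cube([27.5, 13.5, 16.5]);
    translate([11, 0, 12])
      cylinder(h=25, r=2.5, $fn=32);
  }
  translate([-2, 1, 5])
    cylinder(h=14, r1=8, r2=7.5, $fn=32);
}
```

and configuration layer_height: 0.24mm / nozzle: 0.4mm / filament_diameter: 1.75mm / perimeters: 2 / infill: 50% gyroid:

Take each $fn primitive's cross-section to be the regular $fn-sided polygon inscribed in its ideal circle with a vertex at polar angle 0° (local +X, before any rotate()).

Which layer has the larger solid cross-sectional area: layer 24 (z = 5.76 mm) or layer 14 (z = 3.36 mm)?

Layer 24 (z = 5.76): the cube (footprint 27.5×13.5) is included at this height (area 371.25 mm²); the cylinder at (11, 0) is not intersected at this z (z outside [12, 37]); Combining (union): only the 27.5×13.5 cube is present, so the union is just that shape — area = 371.25 mm²; the cone at (-2, 1) contributes a regular 32-gon of circumradius 7.973 (interpolated between r1=8 and r2=7.5 at t=0.054) (area = (32/2)·7.973²·sin(360°/32) = 198.42 mm²); Subtracting the remaining from the first: starting from that combined region (371.25 mm²), the cone at (-2, 1) partially overlaps it — only the 39.80 mm² overlap (of its 198.42 mm²) is removed, clipping the outline — area = 331.45 mm². So its area = 331.45 mm². Layer 14 (z = 3.36): the cube (footprint 27.5×13.5) is included at this height (area 371.25 mm²); the cylinder at (11, 0) is absent (z outside [12, 37]); Merging all regions: only the 27.5×13.5 cube is present, so the union is just that shape — area = 371.25 mm²; the cone at (-2, 1) is absent (z outside [5, 19]); After the difference (first − rest): none of the subtracted shapes is present at this height, so the result so far is unchanged — area = 371.25 mm². So its area = 371.25 mm². Layer 14 is larger (371.25 vs 331.45 mm²).

layer 14 (z = 3.36 mm)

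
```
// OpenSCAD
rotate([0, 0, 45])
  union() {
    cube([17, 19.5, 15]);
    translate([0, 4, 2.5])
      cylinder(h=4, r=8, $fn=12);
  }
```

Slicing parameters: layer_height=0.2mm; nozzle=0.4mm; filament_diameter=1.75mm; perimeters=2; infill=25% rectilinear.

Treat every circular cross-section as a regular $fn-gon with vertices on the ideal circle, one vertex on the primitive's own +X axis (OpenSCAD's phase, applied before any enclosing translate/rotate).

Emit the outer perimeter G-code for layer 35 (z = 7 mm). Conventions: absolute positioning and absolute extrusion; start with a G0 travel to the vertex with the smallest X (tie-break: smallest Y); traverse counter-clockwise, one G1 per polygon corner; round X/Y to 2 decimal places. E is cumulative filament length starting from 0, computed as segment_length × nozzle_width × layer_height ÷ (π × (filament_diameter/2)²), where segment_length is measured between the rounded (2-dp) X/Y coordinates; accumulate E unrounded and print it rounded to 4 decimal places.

At z = 7 mm: the 17×19.5 cube contributes its full rectangle; the cylinder at (0, 4) is absent (z outside [2.5, 6.5]); Merging all regions: only the 17×19.5 cube is present, so the union is just that shape — 1 connected region; (rotated 45° about Z; rotation is an isometry so areas/perimeters/island counts are preserved). The outline is a single polygon with 4 vertices. Extrusion per mm of travel: 0.4 × 0.2 / (π × 0.875²) = 0.033260. Accumulating E over each segment gives final E = 2.4280.

G0 X-13.79 Y13.79 Z7.00
G1 X0.00 Y0.00 E0.6486
G1 X12.02 Y12.02 E1.2140
G1 X-1.77 Y25.81 E1.8627
G1 X-13.79 Y13.79 E2.4280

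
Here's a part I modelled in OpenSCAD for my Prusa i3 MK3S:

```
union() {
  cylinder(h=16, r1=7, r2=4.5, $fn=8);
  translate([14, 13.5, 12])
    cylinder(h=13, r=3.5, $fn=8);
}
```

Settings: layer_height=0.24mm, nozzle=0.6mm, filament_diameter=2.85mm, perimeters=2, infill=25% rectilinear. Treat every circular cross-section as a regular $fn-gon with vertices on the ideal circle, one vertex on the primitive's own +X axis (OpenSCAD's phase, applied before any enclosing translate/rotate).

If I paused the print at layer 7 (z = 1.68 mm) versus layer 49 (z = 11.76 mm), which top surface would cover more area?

layer 7 (z = 1.68 mm)

Layer 7 (z = 1.68): the cone contributes a regular 8-gon of circumradius 6.737 (interpolated between r1=7 and r2=4.5 at t=0.105) (area = (8/2)·6.737²·sin(360°/8) = 128.39 mm²); the cylinder at (14, 13.5) does not reach this height (z outside [12, 25]); Combining (union): only the cone is present, so the union is just that shape — area = 128.39 mm². So its area = 128.39 mm². Layer 49 (z = 11.76): the cone (r1=7→r2=4.5) has section circumradius 5.162 here — a regular 8-gon (area = (8/2)·5.162²·sin(360°/8) = 75.38 mm²); the cylinder at (14, 13.5) does not reach this height (z outside [12, 25]); Taking the union: only the cone is present, so the union is just that shape — area = 75.38 mm². So its area = 75.38 mm². Layer 7 is larger (128.39 vs 75.38 mm²).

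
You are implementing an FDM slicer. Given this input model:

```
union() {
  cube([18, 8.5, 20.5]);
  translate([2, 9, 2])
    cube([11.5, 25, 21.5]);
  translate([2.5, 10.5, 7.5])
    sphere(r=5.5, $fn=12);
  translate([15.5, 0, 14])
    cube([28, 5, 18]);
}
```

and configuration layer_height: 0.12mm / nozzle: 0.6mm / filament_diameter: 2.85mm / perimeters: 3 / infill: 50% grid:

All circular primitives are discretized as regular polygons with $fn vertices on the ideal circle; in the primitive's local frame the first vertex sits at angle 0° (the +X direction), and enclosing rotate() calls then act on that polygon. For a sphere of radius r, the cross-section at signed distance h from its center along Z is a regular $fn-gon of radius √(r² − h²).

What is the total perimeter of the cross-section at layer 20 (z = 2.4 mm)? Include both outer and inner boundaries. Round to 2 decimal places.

At z = 2.4 mm: the cube (footprint 18×8.5) is included at this height (perimeter 53.00 mm); the cube at (2, 9) (footprint 11.5×25) is included at this height (perimeter 73.00 mm); the r=5.5 sphere at (2.5, 10.5) contributes a regular 12-gon of circumradius √(5.5²−5.1²) = 2.059 (perimeter = 2·12·2.059·sin(180°/12) = 12.79 mm); the cube at (15.5, 0) is absent (z outside [14, 32]); Merging all regions: the regions partially overlap (shared area 7.65 mm²), so the edge portions inside another operand are dropped and the merged outline is re-measured after clipping — boundary = 127.21 mm. Overall, the cross-section is a single solid region. Total boundary length (outer) = 127.21 mm.

127.21 mm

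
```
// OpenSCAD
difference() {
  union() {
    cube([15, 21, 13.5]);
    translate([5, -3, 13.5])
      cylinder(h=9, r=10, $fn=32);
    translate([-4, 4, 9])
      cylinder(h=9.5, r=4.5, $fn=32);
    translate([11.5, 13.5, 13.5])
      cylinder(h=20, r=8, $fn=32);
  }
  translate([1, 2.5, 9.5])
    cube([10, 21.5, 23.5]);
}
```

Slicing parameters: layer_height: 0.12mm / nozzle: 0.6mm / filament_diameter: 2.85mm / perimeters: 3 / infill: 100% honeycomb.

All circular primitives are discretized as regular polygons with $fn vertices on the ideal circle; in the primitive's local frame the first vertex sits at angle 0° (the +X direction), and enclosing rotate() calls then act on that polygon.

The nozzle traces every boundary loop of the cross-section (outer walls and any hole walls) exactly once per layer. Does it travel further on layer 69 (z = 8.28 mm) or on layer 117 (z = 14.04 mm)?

Layer 69 (z = 8.28): the 15×21 cube contributes its full rectangle (perimeter 72.00 mm); the cylinder at (5, -3) does not reach this height (z outside [13.5, 22.5]); the cylinder at (-4, 4) does not reach this height (z outside [9, 18.5]); the cylinder at (11.5, 13.5) is not intersected at this z (z outside [13.5, 33.5]); Combining (union): only the 15×21 cube is present, so the union is just that shape — boundary = 72.00 mm; the cube at (1, 2.5) is not intersected at this z (z outside [9.5, 33]); Taking the first minus the rest: none of the subtracted shapes is present at this height, so that combined region is unchanged — boundary = 72.00 mm. So its perimeter = 72.00 mm. Layer 117 (z = 14.04): the cube is absent (z outside [0, 13.5]); the r=10 cylinder at (5, -3) contributes a regular 32-gon of circumradius 10 (perimeter = 2·32·10.000·sin(180°/32) = 62.73 mm); the r=4.5 cylinder at (-4, 4) gives a regular 32-gon of circumradius 4.5 (constant along its height) (perimeter = 2·32·4.500·sin(180°/32) = 28.23 mm); the cylinder at (11.5, 13.5): section is a regular 32-gon, circumradius r=8 (perimeter = 2·32·8.000·sin(180°/32) = 50.18 mm); Combining (union): the regions partially overlap (shared area 16.99 mm²), so the edge portions inside another operand are dropped and the merged outline is re-measured after clipping — boundary = 118.22 mm; the cube at (1, 2.5) (footprint 10×21.5) is included at this height (perimeter 63.00 mm); Taking the first minus the rest: starting from that combined region, the 10×21.5 cube at (1, 2.5) partially overlaps it — only the 131.30 mm² overlap (of its 215.00 mm²) is removed, clipping the outline — boundary = 121.04 mm. So its perimeter = 121.04 mm. Layer 117 is larger (121.04 vs 72.00 mm).

layer 117 (z = 14.04 mm)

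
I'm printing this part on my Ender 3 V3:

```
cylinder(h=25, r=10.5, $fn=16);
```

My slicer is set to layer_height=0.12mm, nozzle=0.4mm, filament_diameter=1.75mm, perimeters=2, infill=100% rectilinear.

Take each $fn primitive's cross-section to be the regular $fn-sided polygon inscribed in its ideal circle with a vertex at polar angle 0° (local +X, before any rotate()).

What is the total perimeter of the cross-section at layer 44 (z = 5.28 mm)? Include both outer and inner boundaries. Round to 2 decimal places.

At z = 5.28 mm: the r=10.5 cylinder contributes a regular 16-gon of circumradius 10.5 (perimeter = 2·16·10.500·sin(180°/16) = 65.55 mm). Overall, the cross-section is a single solid region. Total boundary length (outer) = 65.55 mm.

65.55 mm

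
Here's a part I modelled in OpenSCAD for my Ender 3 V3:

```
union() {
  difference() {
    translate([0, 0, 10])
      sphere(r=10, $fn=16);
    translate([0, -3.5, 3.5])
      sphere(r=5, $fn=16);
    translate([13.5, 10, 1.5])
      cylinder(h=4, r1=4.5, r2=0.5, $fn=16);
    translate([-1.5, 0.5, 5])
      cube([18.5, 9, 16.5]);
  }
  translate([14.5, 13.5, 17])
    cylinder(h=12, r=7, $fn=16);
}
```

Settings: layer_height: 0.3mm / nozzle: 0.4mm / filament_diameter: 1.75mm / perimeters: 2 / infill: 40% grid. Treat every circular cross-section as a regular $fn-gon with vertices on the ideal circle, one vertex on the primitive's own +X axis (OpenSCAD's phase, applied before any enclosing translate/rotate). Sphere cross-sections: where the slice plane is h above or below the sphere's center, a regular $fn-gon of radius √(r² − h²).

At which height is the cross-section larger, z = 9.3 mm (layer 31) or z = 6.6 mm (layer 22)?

layer 31 (z = 9.3 mm)

Layer 31 (z = 9.3): the r=10 sphere contributes a regular 16-gon of circumradius √(10²−0.7²) = 9.975 (area = (16/2)·9.975²·sin(360°/16) = 304.65 mm²); the sphere at (0, -3.5) does not reach this height (|z−center|=5.800 > r=5); the cone at (13.5, 10) is absent (z outside [1.5, 5.5]); the cube at (-1.5, 0.5) (footprint 18.5×9) is included at this height (area 166.50 mm²); After the difference (first − rest): starting from the r=10 sphere (304.65 mm²), the 18.5×9 cube at (-1.5, 0.5) partially overlaps it — only the 84.13 mm² overlap (of its 166.50 mm²) is removed, clipping the outline — area = 220.52 mm²; the cylinder at (14.5, 13.5) is absent (z outside [17, 29]); Merging all regions: only that combined region is present, so the union is just that shape — area = 220.52 mm². So its area = 220.52 mm². Layer 22 (z = 6.6): the sphere: section is a regular 16-gon, circumradius = √(r²−h²) = √(10²−3.4²) = 9.404 (area = (16/2)·9.404²·sin(360°/16) = 270.76 mm²); the sphere at (0, -3.5): section is a regular 16-gon, circumradius = √(r²−h²) = √(5²−3.1²) = 3.923 (area = (16/2)·3.923²·sin(360°/16) = 47.12 mm²); the cone at (13.5, 10) is absent (z outside [1.5, 5.5]); the 18.5×9 cube at (-1.5, 0.5) contributes its full rectangle (area 166.50 mm²); Taking the first minus the rest: starting from the r=10 sphere (270.76 mm²), the r=5 sphere at (0, -3.5) lies wholly inside it (removes its full 47.12 mm² and its 24.49 mm outline becomes a hole wall); the 18.5×9 cube at (-1.5, 0.5) partially overlaps it — only the 76.14 mm² overlap (of its 166.50 mm²) is removed, clipping the outline — area = 147.50 mm²; the cylinder at (14.5, 13.5) does not reach this height (z outside [17, 29]); Taking the union: only the result so far is present, so the union is just that shape — area = 147.50 mm². So its area = 147.50 mm². Layer 31 is larger (220.52 vs 147.50 mm²).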